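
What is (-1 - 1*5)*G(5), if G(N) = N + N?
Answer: -60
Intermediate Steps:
G(N) = 2*N
(-1 - 1*5)*G(5) = (-1 - 1*5)*(2*5) = (-1 - 5)*10 = -6*10 = -60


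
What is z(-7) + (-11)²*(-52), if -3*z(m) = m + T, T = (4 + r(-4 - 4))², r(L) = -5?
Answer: -6290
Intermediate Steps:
T = 1 (T = (4 - 5)² = (-1)² = 1)
z(m) = -⅓ - m/3 (z(m) = -(m + 1)/3 = -(1 + m)/3 = -⅓ - m/3)
z(-7) + (-11)²*(-52) = (-⅓ - ⅓*(-7)) + (-11)²*(-52) = (-⅓ + 7/3) + 121*(-52) = 2 - 6292 = -6290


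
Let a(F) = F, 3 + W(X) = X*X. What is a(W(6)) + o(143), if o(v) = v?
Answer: 176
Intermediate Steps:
W(X) = -3 + X² (W(X) = -3 + X*X = -3 + X²)
a(W(6)) + o(143) = (-3 + 6²) + 143 = (-3 + 36) + 143 = 33 + 143 = 176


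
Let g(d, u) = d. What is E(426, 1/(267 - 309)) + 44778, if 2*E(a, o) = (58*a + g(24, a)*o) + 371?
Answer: 802441/14 ≈ 57317.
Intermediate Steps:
E(a, o) = 371/2 + 12*o + 29*a (E(a, o) = ((58*a + 24*o) + 371)/2 = ((24*o + 58*a) + 371)/2 = (371 + 24*o + 58*a)/2 = 371/2 + 12*o + 29*a)
E(426, 1/(267 - 309)) + 44778 = (371/2 + 12/(267 - 309) + 29*426) + 44778 = (371/2 + 12/(-42) + 12354) + 44778 = (371/2 + 12*(-1/42) + 12354) + 44778 = (371/2 - 2/7 + 12354) + 44778 = 175549/14 + 44778 = 802441/14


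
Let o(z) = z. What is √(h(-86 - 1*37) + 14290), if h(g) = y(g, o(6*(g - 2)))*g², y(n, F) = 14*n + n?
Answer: I*√27898715 ≈ 5281.9*I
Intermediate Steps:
y(n, F) = 15*n
h(g) = 15*g³ (h(g) = (15*g)*g² = 15*g³)
√(h(-86 - 1*37) + 14290) = √(15*(-86 - 1*37)³ + 14290) = √(15*(-86 - 37)³ + 14290) = √(15*(-123)³ + 14290) = √(15*(-1860867) + 14290) = √(-27913005 + 14290) = √(-27898715) = I*√27898715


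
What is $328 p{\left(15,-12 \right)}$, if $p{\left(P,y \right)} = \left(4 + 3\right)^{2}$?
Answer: $16072$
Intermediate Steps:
$p{\left(P,y \right)} = 49$ ($p{\left(P,y \right)} = 7^{2} = 49$)
$328 p{\left(15,-12 \right)} = 328 \cdot 49 = 16072$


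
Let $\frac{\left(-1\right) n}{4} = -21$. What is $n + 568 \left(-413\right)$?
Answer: $-234500$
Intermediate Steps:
$n = 84$ ($n = \left(-4\right) \left(-21\right) = 84$)
$n + 568 \left(-413\right) = 84 + 568 \left(-413\right) = 84 - 234584 = -234500$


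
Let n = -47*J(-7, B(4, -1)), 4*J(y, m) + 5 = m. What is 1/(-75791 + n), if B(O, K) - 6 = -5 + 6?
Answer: -2/151629 ≈ -1.3190e-5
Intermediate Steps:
B(O, K) = 7 (B(O, K) = 6 + (-5 + 6) = 6 + 1 = 7)
J(y, m) = -5/4 + m/4
n = -47/2 (n = -47*(-5/4 + (¼)*7) = -47*(-5/4 + 7/4) = -47*½ = -47/2 ≈ -23.500)
1/(-75791 + n) = 1/(-75791 - 47/2) = 1/(-151629/2) = -2/151629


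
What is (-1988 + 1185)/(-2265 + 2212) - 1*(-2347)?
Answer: 125194/53 ≈ 2362.2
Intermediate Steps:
(-1988 + 1185)/(-2265 + 2212) - 1*(-2347) = -803/(-53) + 2347 = -803*(-1/53) + 2347 = 803/53 + 2347 = 125194/53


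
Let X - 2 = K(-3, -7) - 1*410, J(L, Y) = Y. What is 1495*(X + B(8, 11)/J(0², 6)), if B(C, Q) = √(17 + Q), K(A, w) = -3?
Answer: -614445 + 1495*√7/3 ≈ -6.1313e+5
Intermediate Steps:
X = -411 (X = 2 + (-3 - 1*410) = 2 + (-3 - 410) = 2 - 413 = -411)
1495*(X + B(8, 11)/J(0², 6)) = 1495*(-411 + √(17 + 11)/6) = 1495*(-411 + √28*(⅙)) = 1495*(-411 + (2*√7)*(⅙)) = 1495*(-411 + √7/3) = -614445 + 1495*√7/3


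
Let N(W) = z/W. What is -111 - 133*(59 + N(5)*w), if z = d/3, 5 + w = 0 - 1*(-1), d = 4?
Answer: -117242/15 ≈ -7816.1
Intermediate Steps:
w = -4 (w = -5 + (0 - 1*(-1)) = -5 + (0 + 1) = -5 + 1 = -4)
z = 4/3 ≈ 1.3333
N(W) = 4/(3*W)
-111 - 133*(59 + N(5)*w) = -111 - 133*(59 + ((4/3)/5)*(-4)) = -111 - 133*(59 + ((4/3)*(⅕))*(-4)) = -111 - 133*(59 + (4/15)*(-4)) = -111 - 133*(59 - 16/15) = -111 - 133*869/15 = -111 - 115577/15 = -117242/15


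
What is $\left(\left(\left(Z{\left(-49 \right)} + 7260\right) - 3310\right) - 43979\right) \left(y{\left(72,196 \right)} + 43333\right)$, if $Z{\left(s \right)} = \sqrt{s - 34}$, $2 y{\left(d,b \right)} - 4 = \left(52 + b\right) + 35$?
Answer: $- \frac{3480641637}{2} + \frac{86953 i \sqrt{83}}{2} \approx -1.7403 \cdot 10^{9} + 3.9609 \cdot 10^{5} i$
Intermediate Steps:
$y{\left(d,b \right)} = \frac{91}{2} + \frac{b}{2}$ ($y{\left(d,b \right)} = 2 + \frac{\left(52 + b\right) + 35}{2} = 2 + \frac{87 + b}{2} = 2 + \left(\frac{87}{2} + \frac{b}{2}\right) = \frac{91}{2} + \frac{b}{2}$)
$Z{\left(s \right)} = \sqrt{-34 + s}$
$\left(\left(\left(Z{\left(-49 \right)} + 7260\right) - 3310\right) - 43979\right) \left(y{\left(72,196 \right)} + 43333\right) = \left(\left(\left(\sqrt{-34 - 49} + 7260\right) - 3310\right) - 43979\right) \left(\left(\frac{91}{2} + \frac{1}{2} \cdot 196\right) + 43333\right) = \left(\left(\left(\sqrt{-83} + 7260\right) - 3310\right) - 43979\right) \left(\left(\frac{91}{2} + 98\right) + 43333\right) = \left(\left(\left(i \sqrt{83} + 7260\right) - 3310\right) - 43979\right) \left(\frac{287}{2} + 43333\right) = \left(\left(\left(7260 + i \sqrt{83}\right) - 3310\right) - 43979\right) \frac{86953}{2} = \left(\left(3950 + i \sqrt{83}\right) - 43979\right) \frac{86953}{2} = \left(-40029 + i \sqrt{83}\right) \frac{86953}{2} = - \frac{3480641637}{2} + \frac{86953 i \sqrt{83}}{2}$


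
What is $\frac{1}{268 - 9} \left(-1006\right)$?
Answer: $- \frac{1006}{259} \approx -3.8842$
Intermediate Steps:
$\frac{1}{268 - 9} \left(-1006\right) = \frac{1}{259} \left(-1006\right) = - \frac{1006}{259}$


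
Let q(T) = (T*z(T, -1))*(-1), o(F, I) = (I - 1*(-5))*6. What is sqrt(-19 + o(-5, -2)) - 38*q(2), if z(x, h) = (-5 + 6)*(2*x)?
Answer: 304 + I ≈ 304.0 + 1.0*I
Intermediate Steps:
o(F, I) = 30 + 6*I (o(F, I) = (I + 5)*6 = (5 + I)*6 = 30 + 6*I)
z(x, h) = 2*x (z(x, h) = 1*(2*x) = 2*x)
q(T) = -2*T**2 (q(T) = (T*(2*T))*(-1) = (2*T**2)*(-1) = -2*T**2)
sqrt(-19 + o(-5, -2)) - 38*q(2) = sqrt(-19 + (30 + 6*(-2))) - (-76)*2**2 = sqrt(-19 + (30 - 12)) - (-76)*4 = sqrt(-19 + 18) - 38*(-8) = sqrt(-1) + 304 = I + 304 = 304 + I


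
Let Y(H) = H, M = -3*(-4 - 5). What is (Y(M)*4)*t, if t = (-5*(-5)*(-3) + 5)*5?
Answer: -37800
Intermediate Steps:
M = 27 (M = -3*(-9) = 27)
t = -350 (t = (25*(-3) + 5)*5 = (-75 + 5)*5 = -70*5 = -350)
(Y(M)*4)*t = (27*4)*(-350) = 108*(-350) = -37800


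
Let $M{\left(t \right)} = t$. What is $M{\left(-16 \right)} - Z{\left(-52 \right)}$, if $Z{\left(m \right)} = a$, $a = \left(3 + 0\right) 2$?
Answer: $-22$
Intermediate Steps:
$a = 6$ ($a = 3 \cdot 2 = 6$)
$Z{\left(m \right)} = 6$
$M{\left(-16 \right)} - Z{\left(-52 \right)} = -16 - 6 = -22$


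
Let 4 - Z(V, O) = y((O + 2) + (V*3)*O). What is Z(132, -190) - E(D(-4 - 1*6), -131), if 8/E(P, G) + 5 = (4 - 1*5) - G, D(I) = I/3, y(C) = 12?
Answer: -1008/125 ≈ -8.0640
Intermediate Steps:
D(I) = I/3 (D(I) = I*(⅓) = I/3)
Z(V, O) = -8 (Z(V, O) = 4 - 1*12 = 4 - 12 = -8)
E(P, G) = 8/(-6 - G) (E(P, G) = 8/(-5 + ((4 - 1*5) - G)) = 8/(-5 + ((4 - 5) - G)) = 8/(-5 + (-1 - G)) = 8/(-6 - G))
Z(132, -190) - E(D(-4 - 1*6), -131) = -8 - (-8)/(6 - 131) = -8 - (-8)/(-125) = -8 - (-8)*(-1)/125 = -8 - 1*8/125 = -8 - 8/125 = -1008/125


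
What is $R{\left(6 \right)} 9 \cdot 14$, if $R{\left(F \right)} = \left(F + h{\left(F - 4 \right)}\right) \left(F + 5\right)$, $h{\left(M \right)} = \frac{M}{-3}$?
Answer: $7392$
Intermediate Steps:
$h{\left(M \right)} = - \frac{M}{3}$ ($h{\left(M \right)} = M \left(- \frac{1}{3}\right) = - \frac{M}{3}$)
$R{\left(F \right)} = \left(5 + F\right) \left(\frac{4}{3} + \frac{2 F}{3}\right)$ ($R{\left(F \right)} = \left(F - \frac{F - 4}{3}\right) \left(F + 5\right) = \left(F - \frac{F - 4}{3}\right) \left(5 + F\right) = \left(F - \frac{-4 + F}{3}\right) \left(5 + F\right) = \left(F - \left(- \frac{4}{3} + \frac{F}{3}\right)\right) \left(5 + F\right) = \left(\frac{4}{3} + \frac{2 F}{3}\right) \left(5 + F\right) = \left(5 + F\right) \left(\frac{4}{3} + \frac{2 F}{3}\right)$)
$R{\left(6 \right)} 9 \cdot 14 = \left(\frac{20}{3} + \frac{2 \cdot 6^{2}}{3} + \frac{14}{3} \cdot 6\right) 9 \cdot 14 = \left(\frac{20}{3} + \frac{2}{3} \cdot 36 + 28\right) 9 \cdot 14 = \left(\frac{20}{3} + 24 + 28\right) 9 \cdot 14 = \frac{176}{3} \cdot 9 \cdot 14 = 528 \cdot 14 = 7392$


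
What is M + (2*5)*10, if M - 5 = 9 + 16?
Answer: 130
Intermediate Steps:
M = 30 (M = 5 + (9 + 16) = 5 + 25 = 30)
M + (2*5)*10 = 30 + (2*5)*10 = 30 + 10*10 = 30 + 100 = 130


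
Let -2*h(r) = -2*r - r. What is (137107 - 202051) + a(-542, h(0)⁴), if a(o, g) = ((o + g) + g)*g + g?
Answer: -64944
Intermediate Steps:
h(r) = 3*r/2 (h(r) = -(-2*r - r)/2 = -(-3)*r/2 = 3*r/2)
a(o, g) = g + g*(o + 2*g) (a(o, g) = ((g + o) + g)*g + g = (o + 2*g)*g + g = g*(o + 2*g) + g = g + g*(o + 2*g))
(137107 - 202051) + a(-542, h(0)⁴) = (137107 - 202051) + ((3/2)*0)⁴*(1 - 542 + 2*((3/2)*0)⁴) = -64944 + 0⁴*(1 - 542 + 2*0⁴) = -64944 + 0*(1 - 542 + 2*0) = -64944 + 0*(1 - 542 + 0) = -64944 + 0*(-541) = -64944 + 0 = -64944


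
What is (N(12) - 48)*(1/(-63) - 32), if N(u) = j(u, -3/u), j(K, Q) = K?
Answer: 8068/7 ≈ 1152.6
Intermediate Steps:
N(u) = u
(N(12) - 48)*(1/(-63) - 32) = (12 - 48)*(1/(-63) - 32) = -36*(-1/63 - 32) = -36*(-2017/63) = 8068/7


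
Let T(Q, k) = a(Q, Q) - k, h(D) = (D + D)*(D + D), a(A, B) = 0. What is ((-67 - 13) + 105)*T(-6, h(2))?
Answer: -400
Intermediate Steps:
h(D) = 4*D**2 (h(D) = (2*D)*(2*D) = 4*D**2)
T(Q, k) = -k (T(Q, k) = 0 - k = -k)
((-67 - 13) + 105)*T(-6, h(2)) = ((-67 - 13) + 105)*(-4*2**2) = (-80 + 105)*(-4*4) = 25*(-1*16) = 25*(-16) = -400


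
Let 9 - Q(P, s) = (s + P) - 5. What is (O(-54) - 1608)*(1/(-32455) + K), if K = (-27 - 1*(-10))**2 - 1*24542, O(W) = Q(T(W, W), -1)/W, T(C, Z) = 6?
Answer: 3797514069142/97365 ≈ 3.9003e+7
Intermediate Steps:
Q(P, s) = 14 - P - s (Q(P, s) = 9 - ((s + P) - 5) = 9 - ((P + s) - 5) = 9 - (-5 + P + s) = 9 + (5 - P - s) = 14 - P - s)
O(W) = 9/W (O(W) = (14 - 1*6 - 1*(-1))/W = (14 - 6 + 1)/W = 9/W)
K = -24253 (K = (-27 + 10)**2 - 24542 = (-17)**2 - 24542 = 289 - 24542 = -24253)
(O(-54) - 1608)*(1/(-32455) + K) = (9/(-54) - 1608)*(1/(-32455) - 24253) = (9*(-1/54) - 1608)*(-1/32455 - 24253) = (-1/6 - 1608)*(-787131116/32455) = -9649/6*(-787131116/32455) = 3797514069142/97365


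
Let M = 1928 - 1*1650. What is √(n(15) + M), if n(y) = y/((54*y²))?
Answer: 11*√18610/90 ≈ 16.673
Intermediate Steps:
n(y) = 1/(54*y) (n(y) = y*(1/(54*y²)) = 1/(54*y))
M = 278 (M = 1928 - 1650 = 278)
√(n(15) + M) = √((1/54)/15 + 278) = √((1/54)*(1/15) + 278) = √(1/810 + 278) = √(225181/810) = 11*√18610/90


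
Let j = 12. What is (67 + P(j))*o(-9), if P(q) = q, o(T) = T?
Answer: -711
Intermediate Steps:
(67 + P(j))*o(-9) = (67 + 12)*(-9) = 79*(-9) = -711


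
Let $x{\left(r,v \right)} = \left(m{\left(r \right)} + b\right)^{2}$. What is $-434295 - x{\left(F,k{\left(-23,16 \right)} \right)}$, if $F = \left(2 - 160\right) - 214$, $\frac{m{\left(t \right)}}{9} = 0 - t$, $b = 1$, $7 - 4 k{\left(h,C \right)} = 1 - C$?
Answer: $-11650096$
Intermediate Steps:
$k{\left(h,C \right)} = \frac{3}{2} + \frac{C}{4}$ ($k{\left(h,C \right)} = \frac{7}{4} - \frac{1 - C}{4} = \frac{7}{4} + \left(- \frac{1}{4} + \frac{C}{4}\right) = \frac{3}{2} + \frac{C}{4}$)
$m{\left(t \right)} = - 9 t$ ($m{\left(t \right)} = 9 \left(0 - t\right) = 9 \left(- t\right) = - 9 t$)
$F = -372$ ($F = -158 - 214 = -372$)
$x{\left(r,v \right)} = \left(1 - 9 r\right)^{2}$ ($x{\left(r,v \right)} = \left(- 9 r + 1\right)^{2} = \left(1 - 9 r\right)^{2}$)
$-434295 - x{\left(F,k{\left(-23,16 \right)} \right)} = -434295 - \left(-1 + 9 \left(-372\right)\right)^{2} = -434295 - \left(-1 - 3348\right)^{2} = -434295 - \left(-3349\right)^{2} = -434295 - 11215801 = -11650096$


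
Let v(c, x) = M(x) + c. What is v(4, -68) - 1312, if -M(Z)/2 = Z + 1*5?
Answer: -1182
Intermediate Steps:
M(Z) = -10 - 2*Z (M(Z) = -2*(Z + 1*5) = -2*(Z + 5) = -2*(5 + Z) = -10 - 2*Z)
v(c, x) = -10 + c - 2*x (v(c, x) = (-10 - 2*x) + c = -10 + c - 2*x)
v(4, -68) - 1312 = (-10 + 4 - 2*(-68)) - 1312 = (-10 + 4 + 136) - 1312 = 130 - 1312 = -1182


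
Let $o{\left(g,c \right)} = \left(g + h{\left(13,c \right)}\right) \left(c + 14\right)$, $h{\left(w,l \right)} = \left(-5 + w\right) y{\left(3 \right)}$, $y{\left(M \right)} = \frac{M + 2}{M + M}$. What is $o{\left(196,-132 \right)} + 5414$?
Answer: $- \frac{55502}{3} \approx -18501.0$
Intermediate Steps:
$y{\left(M \right)} = \frac{2 + M}{2 M}$
$h{\left(w,l \right)} = - \frac{25}{6} + \frac{5 w}{6}$ ($h{\left(w,l \right)} = \left(-5 + w\right) \frac{2 + 3}{2 \cdot 3} = \left(-5 + w\right) \frac{1}{2} \cdot \frac{1}{3} \cdot 5 = \left(-5 + w\right) \frac{5}{6} = - \frac{25}{6} + \frac{5 w}{6}$)
$o{\left(g,c \right)} = \left(14 + c\right) \left(\frac{20}{3} + g\right)$ ($o{\left(g,c \right)} = \left(g + \left(- \frac{25}{6} + \frac{5}{6} \cdot 13\right)\right) \left(c + 14\right) = \left(g + \left(- \frac{25}{6} + \frac{65}{6}\right)\right) \left(14 + c\right) = \left(g + \frac{20}{3}\right) \left(14 + c\right) = \left(\frac{20}{3} + g\right) \left(14 + c\right) = \left(14 + c\right) \left(\frac{20}{3} + g\right)$)
$o{\left(196,-132 \right)} + 5414 = \left(\frac{280}{3} + 14 \cdot 196 + \frac{20}{3} \left(-132\right) - 25872\right) + 5414 = \left(\frac{280}{3} + 2744 - 880 - 25872\right) + 5414 = - \frac{71744}{3} + 5414 = - \frac{55502}{3}$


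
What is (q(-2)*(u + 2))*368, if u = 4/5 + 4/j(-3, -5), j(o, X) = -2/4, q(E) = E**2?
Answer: -38272/5 ≈ -7654.4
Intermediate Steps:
j(o, X) = -1/2 (j(o, X) = -2*1/4 = -1/2)
u = -36/5 (u = 4/5 + 4/(-1/2) = 4*(1/5) + 4*(-2) = 4/5 - 8 = -36/5 ≈ -7.2000)
(q(-2)*(u + 2))*368 = ((-2)**2*(-36/5 + 2))*368 = (4*(-26/5))*368 = -104/5*368 = -38272/5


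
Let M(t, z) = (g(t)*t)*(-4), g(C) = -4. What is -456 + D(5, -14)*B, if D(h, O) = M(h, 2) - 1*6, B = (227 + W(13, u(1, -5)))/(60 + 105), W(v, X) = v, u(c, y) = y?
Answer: -3832/11 ≈ -348.36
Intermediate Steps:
B = 16/11 (B = (227 + 13)/(60 + 105) = 240/165 = 240*(1/165) = 16/11 ≈ 1.4545)
M(t, z) = 16*t (M(t, z) = -4*t*(-4) = 16*t)
D(h, O) = -6 + 16*h (D(h, O) = 16*h - 1*6 = 16*h - 6 = -6 + 16*h)
-456 + D(5, -14)*B = -456 + (-6 + 16*5)*(16/11) = -456 + (-6 + 80)*(16/11) = -456 + 74*(16/11) = -456 + 1184/11 = -3832/11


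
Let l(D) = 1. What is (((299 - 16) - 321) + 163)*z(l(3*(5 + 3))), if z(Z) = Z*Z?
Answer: 125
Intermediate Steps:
z(Z) = Z²
(((299 - 16) - 321) + 163)*z(l(3*(5 + 3))) = (((299 - 16) - 321) + 163)*1² = ((283 - 321) + 163)*1 = (-38 + 163)*1 = 125*1 = 125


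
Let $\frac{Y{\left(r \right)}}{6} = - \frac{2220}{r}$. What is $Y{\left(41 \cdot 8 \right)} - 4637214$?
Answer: $- \frac{190127439}{41} \approx -4.6373 \cdot 10^{6}$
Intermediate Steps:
$Y{\left(r \right)} = - \frac{13320}{r}$ ($Y{\left(r \right)} = 6 \left(- \frac{2220}{r}\right) = - \frac{13320}{r}$)
$Y{\left(41 \cdot 8 \right)} - 4637214 = - \frac{13320}{41 \cdot 8} - 4637214 = - \frac{13320}{328} - 4637214 = \left(-13320\right) \frac{1}{328} - 4637214 = - \frac{1665}{41} - 4637214 = - \frac{190127439}{41}$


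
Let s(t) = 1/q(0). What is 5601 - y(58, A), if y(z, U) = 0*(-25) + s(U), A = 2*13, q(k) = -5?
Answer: 28006/5 ≈ 5601.2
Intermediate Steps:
A = 26
s(t) = -⅕ (s(t) = 1/(-5) = 1*(-⅕) = -⅕)
y(z, U) = -⅕ (y(z, U) = 0*(-25) - ⅕ = 0 - ⅕ = -⅕)
5601 - y(58, A) = 5601 - 1*(-⅕) = 5601 + ⅕ = 28006/5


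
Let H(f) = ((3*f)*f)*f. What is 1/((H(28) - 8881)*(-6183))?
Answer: -1/352276425 ≈ -2.8387e-9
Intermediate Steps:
H(f) = 3*f**3 (H(f) = (3*f**2)*f = 3*f**3)
1/((H(28) - 8881)*(-6183)) = 1/(3*28**3 - 8881*(-6183)) = -1/6183/(3*21952 - 8881) = -1/6183/(65856 - 8881) = -1/6183/56975 = (1/56975)*(-1/6183) = -1/352276425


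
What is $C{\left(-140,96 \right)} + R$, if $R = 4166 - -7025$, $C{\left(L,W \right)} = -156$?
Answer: $11035$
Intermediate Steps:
$R = 11191$ ($R = 4166 + 7025 = 11191$)
$C{\left(-140,96 \right)} + R = -156 + 11191 = 11035$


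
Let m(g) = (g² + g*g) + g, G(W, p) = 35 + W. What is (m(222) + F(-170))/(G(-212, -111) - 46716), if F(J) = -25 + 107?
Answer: -98872/46893 ≈ -2.1085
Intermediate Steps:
F(J) = 82
m(g) = g + 2*g² (m(g) = (g² + g²) + g = 2*g² + g = g + 2*g²)
(m(222) + F(-170))/(G(-212, -111) - 46716) = (222*(1 + 2*222) + 82)/((35 - 212) - 46716) = (222*(1 + 444) + 82)/(-177 - 46716) = (222*445 + 82)/(-46893) = (98790 + 82)*(-1/46893) = 98872*(-1/46893) = -98872/46893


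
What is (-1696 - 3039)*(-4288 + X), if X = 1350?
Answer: 13911430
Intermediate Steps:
(-1696 - 3039)*(-4288 + X) = (-1696 - 3039)*(-4288 + 1350) = -4735*(-2938) = 13911430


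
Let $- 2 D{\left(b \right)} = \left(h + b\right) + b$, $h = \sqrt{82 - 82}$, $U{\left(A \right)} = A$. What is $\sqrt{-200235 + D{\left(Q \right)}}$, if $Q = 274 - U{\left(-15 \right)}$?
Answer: $2 i \sqrt{50131} \approx 447.8 i$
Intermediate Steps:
$h = 0$ ($h = \sqrt{0} = 0$)
$Q = 289$ ($Q = 274 - -15 = 274 + 15 = 289$)
$D{\left(b \right)} = - b$ ($D{\left(b \right)} = - \frac{\left(0 + b\right) + b}{2} = - \frac{b + b}{2} = - \frac{2 b}{2} = - b$)
$\sqrt{-200235 + D{\left(Q \right)}} = \sqrt{-200235 - 289} = \sqrt{-200524} = 2 i \sqrt{50131}$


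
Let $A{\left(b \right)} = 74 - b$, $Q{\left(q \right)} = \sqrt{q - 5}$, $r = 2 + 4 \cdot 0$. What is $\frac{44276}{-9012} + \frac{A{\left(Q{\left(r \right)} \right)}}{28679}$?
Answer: $- \frac{317281129}{64613787} - \frac{i \sqrt{3}}{28679} \approx -4.9104 - 6.0394 \cdot 10^{-5} i$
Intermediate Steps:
$r = 2$ ($r = 2 + 0 = 2$)
$Q{\left(q \right)} = \sqrt{-5 + q}$
$\frac{44276}{-9012} + \frac{A{\left(Q{\left(r \right)} \right)}}{28679} = \frac{44276}{-9012} + \frac{74 - \sqrt{-5 + 2}}{28679} = 44276 \left(- \frac{1}{9012}\right) + \left(74 - \sqrt{-3}\right) \frac{1}{28679} = - \frac{11069}{2253} + \left(74 - i \sqrt{3}\right) \frac{1}{28679} = - \frac{11069}{2253} + \left(\frac{74}{28679} - \frac{i \sqrt{3}}{28679}\right) = - \frac{317281129}{64613787} - \frac{i \sqrt{3}}{28679}$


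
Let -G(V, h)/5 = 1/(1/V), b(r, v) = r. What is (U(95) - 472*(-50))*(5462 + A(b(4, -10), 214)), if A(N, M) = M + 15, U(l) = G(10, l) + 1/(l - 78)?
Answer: 2278397541/17 ≈ 1.3402e+8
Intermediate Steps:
G(V, h) = -5*V
U(l) = -50 + 1/(-78 + l) (U(l) = -5*10 + 1/(l - 78) = -50 + 1/(-78 + l))
A(N, M) = 15 + M
(U(95) - 472*(-50))*(5462 + A(b(4, -10), 214)) = ((3901 - 50*95)/(-78 + 95) - 472*(-50))*(5462 + (15 + 214)) = ((3901 - 4750)/17 + 23600)*(5462 + 229) = ((1/17)*(-849) + 23600)*5691 = (-849/17 + 23600)*5691 = (400351/17)*5691 = 2278397541/17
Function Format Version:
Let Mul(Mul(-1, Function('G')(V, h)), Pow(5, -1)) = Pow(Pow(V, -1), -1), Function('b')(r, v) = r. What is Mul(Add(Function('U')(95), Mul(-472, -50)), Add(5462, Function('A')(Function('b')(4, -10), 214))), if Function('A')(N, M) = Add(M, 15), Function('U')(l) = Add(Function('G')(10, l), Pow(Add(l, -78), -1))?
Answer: Rational(2278397541, 17) ≈ 1.3402e+8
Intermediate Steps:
Function('G')(V, h) = Mul(-5, V) (Function('G')(V, h) = Mul(-5, Pow(Pow(V, -1), -1)) = Mul(-5, V))
Function('U')(l) = Add(-50, Pow(Add(-78, l), -1)) (Function('U')(l) = Add(Mul(-5, 10), Pow(Add(l, -78), -1)) = Add(-50, Pow(Add(-78, l), -1)))
Function('A')(N, M) = Add(15, M)
Mul(Add(Function('U')(95), Mul(-472, -50)), Add(5462, Function('A')(Function('b')(4, -10), 214))) = Mul(Add(Mul(Pow(Add(-78, 95), -1), Add(3901, Mul(-50, 95))), Mul(-472, -50)), Add(5462, Add(15, 214))) = Mul(Add(Mul(Pow(17, -1), Add(3901, -4750)), 23600), Add(5462, 229)) = Mul(Add(Mul(Rational(1, 17), -849), 23600), 5691) = Mul(Add(Rational(-849, 17), 23600), 5691) = Mul(Rational(400351, 17), 5691) = Rational(2278397541, 17)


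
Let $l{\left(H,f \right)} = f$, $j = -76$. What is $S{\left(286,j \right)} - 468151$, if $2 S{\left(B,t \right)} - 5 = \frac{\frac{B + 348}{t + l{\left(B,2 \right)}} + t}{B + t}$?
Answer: $- \frac{346430039}{740} \approx -4.6815 \cdot 10^{5}$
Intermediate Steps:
$S{\left(B,t \right)} = \frac{5}{2} + \frac{t + \frac{348 + B}{2 + t}}{2 \left(B + t\right)}$ ($S{\left(B,t \right)} = \frac{5}{2} + \frac{\left(\frac{B + 348}{t + 2} + t\right) \frac{1}{B + t}}{2} = \frac{5}{2} + \frac{\left(\frac{348 + B}{2 + t} + t\right) \frac{1}{B + t}}{2} = \frac{5}{2} + \frac{\left(t + \frac{348 + B}{2 + t}\right) \frac{1}{B + t}}{2} = \frac{5}{2} + \frac{\frac{1}{B + t} \left(t + \frac{348 + B}{2 + t}\right)}{2} = \frac{5}{2} + \frac{t + \frac{348 + B}{2 + t}}{2 \left(B + t\right)}$)
$S{\left(286,j \right)} - 468151 = \frac{348 + 6 \left(-76\right)^{2} + 11 \cdot 286 + 12 \left(-76\right) + 5 \cdot 286 \left(-76\right)}{2 \left(\left(-76\right)^{2} + 2 \cdot 286 + 2 \left(-76\right) + 286 \left(-76\right)\right)} - 468151 = \frac{348 + 6 \cdot 5776 + 3146 - 912 - 108680}{2 \left(5776 + 572 - 152 - 21736\right)} - 468151 = \frac{348 + 34656 + 3146 - 912 - 108680}{2 \left(-15540\right)} - 468151 = \frac{1}{2} \left(- \frac{1}{15540}\right) \left(-71442\right) - 468151 = \frac{1701}{740} - 468151 = - \frac{346430039}{740}$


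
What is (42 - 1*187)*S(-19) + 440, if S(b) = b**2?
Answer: -51905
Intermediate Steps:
(42 - 1*187)*S(-19) + 440 = (42 - 1*187)*(-19)**2 + 440 = (42 - 187)*361 + 440 = -145*361 + 440 = -52345 + 440 = -51905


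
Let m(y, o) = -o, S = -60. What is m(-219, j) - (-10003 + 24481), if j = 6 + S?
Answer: -14424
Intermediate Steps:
j = -54 (j = 6 - 60 = -54)
m(-219, j) - (-10003 + 24481) = -1*(-54) - (-10003 + 24481) = 54 - 1*14478 = 54 - 14478 = -14424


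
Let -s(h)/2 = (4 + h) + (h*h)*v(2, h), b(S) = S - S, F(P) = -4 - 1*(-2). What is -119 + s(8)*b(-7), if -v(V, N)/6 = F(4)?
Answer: -119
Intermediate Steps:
F(P) = -2 (F(P) = -4 + 2 = -2)
v(V, N) = 12 (v(V, N) = -6*(-2) = 12)
b(S) = 0
s(h) = -8 - 24*h**2 - 2*h (s(h) = -2*((4 + h) + (h*h)*12) = -2*((4 + h) + h**2*12) = -2*((4 + h) + 12*h**2) = -2*(4 + h + 12*h**2) = -8 - 24*h**2 - 2*h)
-119 + s(8)*b(-7) = -119 + (-8 - 24*8**2 - 2*8)*0 = -119 + (-8 - 24*64 - 16)*0 = -119 + (-8 - 1536 - 16)*0 = -119 - 1560*0 = -119 + 0 = -119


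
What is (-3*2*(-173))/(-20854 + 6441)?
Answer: -1038/14413 ≈ -0.072018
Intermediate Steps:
(-3*2*(-173))/(-20854 + 6441) = -6*(-173)/(-14413) = 1038*(-1/14413) = -1038/14413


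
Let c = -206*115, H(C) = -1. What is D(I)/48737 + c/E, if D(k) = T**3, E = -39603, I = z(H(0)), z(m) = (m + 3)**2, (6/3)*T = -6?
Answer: 1153510249/1930131411 ≈ 0.59763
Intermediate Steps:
T = -3 (T = (1/2)*(-6) = -3)
z(m) = (3 + m)**2
I = 4 (I = (3 - 1)**2 = 2**2 = 4)
c = -23690
D(k) = -27 (D(k) = (-3)**3 = -27)
D(I)/48737 + c/E = -27/48737 - 23690/(-39603) = -27*1/48737 - 23690*(-1/39603) = -27/48737 + 23690/39603 = 1153510249/1930131411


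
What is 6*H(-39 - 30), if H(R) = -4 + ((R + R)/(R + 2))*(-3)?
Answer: -4092/67 ≈ -61.075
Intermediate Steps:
H(R) = -4 - 6*R/(2 + R) (H(R) = -4 + ((2*R)/(2 + R))*(-3) = -4 + (2*R/(2 + R))*(-3) = -4 - 6*R/(2 + R))
6*H(-39 - 30) = 6*(2*(-4 - 5*(-39 - 30))/(2 + (-39 - 30))) = 6*(2*(-4 - 5*(-69))/(2 - 69)) = 6*(2*(-4 + 345)/(-67)) = 6*(2*(-1/67)*341) = 6*(-682/67) = -4092/67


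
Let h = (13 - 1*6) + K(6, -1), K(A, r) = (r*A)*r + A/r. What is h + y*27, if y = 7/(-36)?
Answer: 7/4 ≈ 1.7500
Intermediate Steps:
y = -7/36 (y = 7*(-1/36) = -7/36 ≈ -0.19444)
K(A, r) = A/r + A*r² (K(A, r) = (A*r)*r + A/r = A*r² + A/r = A/r + A*r²)
h = 7 (h = (13 - 1*6) + 6*(1 + (-1)³)/(-1) = (13 - 6) + 6*(-1)*(1 - 1) = 7 + 6*(-1)*0 = 7 + 0 = 7)
h + y*27 = 7 - 7/36*27 = 7 - 21/4 = 7/4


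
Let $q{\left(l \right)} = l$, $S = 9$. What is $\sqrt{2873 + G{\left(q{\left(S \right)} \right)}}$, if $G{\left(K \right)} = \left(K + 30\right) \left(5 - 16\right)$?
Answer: $2 \sqrt{611} \approx 49.437$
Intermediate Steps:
$G{\left(K \right)} = -330 - 11 K$ ($G{\left(K \right)} = \left(30 + K\right) \left(-11\right) = -330 - 11 K$)
$\sqrt{2873 + G{\left(q{\left(S \right)} \right)}} = \sqrt{2873 - 429} = \sqrt{2444} = 2 \sqrt{611}$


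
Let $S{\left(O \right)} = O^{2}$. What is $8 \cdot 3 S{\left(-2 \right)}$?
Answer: $96$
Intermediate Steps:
$8 \cdot 3 S{\left(-2 \right)} = 8 \cdot 3 \left(-2\right)^{2} = 24 \cdot 4 = 96$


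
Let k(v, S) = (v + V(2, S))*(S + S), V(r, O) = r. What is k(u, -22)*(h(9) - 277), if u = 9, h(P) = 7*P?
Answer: 103576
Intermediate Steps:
k(v, S) = 2*S*(2 + v) (k(v, S) = (v + 2)*(S + S) = (2 + v)*(2*S) = 2*S*(2 + v))
k(u, -22)*(h(9) - 277) = (2*(-22)*(2 + 9))*(7*9 - 277) = (2*(-22)*11)*(63 - 277) = -484*(-214) = 103576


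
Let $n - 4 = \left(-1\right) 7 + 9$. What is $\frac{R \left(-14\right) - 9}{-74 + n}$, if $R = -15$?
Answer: $- \frac{201}{68} \approx -2.9559$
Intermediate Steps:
$n = 6$ ($n = 4 + \left(\left(-1\right) 7 + 9\right) = 4 + \left(-7 + 9\right) = 4 + 2 = 6$)
$\frac{R \left(-14\right) - 9}{-74 + n} = \frac{\left(-15\right) \left(-14\right) - 9}{-74 + 6} = \frac{210 - 9}{-68} = 201 \left(- \frac{1}{68}\right) = - \frac{201}{68}$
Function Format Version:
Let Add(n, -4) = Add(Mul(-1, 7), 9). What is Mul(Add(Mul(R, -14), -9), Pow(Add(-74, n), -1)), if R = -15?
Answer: Rational(-201, 68) ≈ -2.9559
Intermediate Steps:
n = 6 (n = Add(4, Add(Mul(-1, 7), 9)) = Add(4, Add(-7, 9)) = Add(4, 2) = 6)
Mul(Add(Mul(R, -14), -9), Pow(Add(-74, n), -1)) = Mul(Add(Mul(-15, -14), -9), Pow(Add(-74, 6), -1)) = Mul(Add(210, -9), Pow(-68, -1)) = Mul(201, Rational(-1, 68)) = Rational(-201, 68)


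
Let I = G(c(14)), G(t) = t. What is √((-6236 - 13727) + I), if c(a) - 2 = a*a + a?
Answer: I*√19751 ≈ 140.54*I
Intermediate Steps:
c(a) = 2 + a + a² (c(a) = 2 + (a*a + a) = 2 + (a² + a) = 2 + (a + a²) = 2 + a + a²)
I = 212 (I = 2 + 14 + 14² = 2 + 14 + 196 = 212)
√((-6236 - 13727) + I) = √((-6236 - 13727) + 212) = √(-19963 + 212) = √(-19751) = I*√19751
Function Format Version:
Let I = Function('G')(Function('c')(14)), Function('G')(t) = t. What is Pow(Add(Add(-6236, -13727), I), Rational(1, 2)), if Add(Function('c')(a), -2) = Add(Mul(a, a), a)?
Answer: Mul(I, Pow(19751, Rational(1, 2))) ≈ Mul(140.54, I)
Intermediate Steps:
Function('c')(a) = Add(2, a, Pow(a, 2)) (Function('c')(a) = Add(2, Add(Mul(a, a), a)) = Add(2, Add(Pow(a, 2), a)) = Add(2, Add(a, Pow(a, 2))) = Add(2, a, Pow(a, 2)))
I = 212 (I = Add(2, 14, Pow(14, 2)) = Add(2, 14, 196) = 212)
Pow(Add(Add(-6236, -13727), I), Rational(1, 2)) = Pow(Add(Add(-6236, -13727), 212), Rational(1, 2)) = Pow(Add(-19963, 212), Rational(1, 2)) = Pow(-19751, Rational(1, 2)) = Mul(I, Pow(19751, Rational(1, 2)))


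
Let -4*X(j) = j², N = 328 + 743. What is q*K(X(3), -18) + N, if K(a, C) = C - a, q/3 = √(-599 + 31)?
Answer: 1071 - 189*I*√142/2 ≈ 1071.0 - 1126.1*I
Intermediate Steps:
N = 1071
q = 6*I*√142 (q = 3*√(-599 + 31) = 3*√(-568) = 3*(2*I*√142) = 6*I*√142 ≈ 71.498*I)
X(j) = -j²/4
q*K(X(3), -18) + N = (6*I*√142)*(-18 - (-1)*3²/4) + 1071 = (6*I*√142)*(-18 - (-1)*9/4) + 1071 = (6*I*√142)*(-18 - 1*(-9/4)) + 1071 = (6*I*√142)*(-18 + 9/4) + 1071 = (6*I*√142)*(-63/4) + 1071 = -189*I*√142/2 + 1071 = 1071 - 189*I*√142/2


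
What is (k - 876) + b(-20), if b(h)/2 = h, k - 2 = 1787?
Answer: 873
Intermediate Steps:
k = 1789 (k = 2 + 1787 = 1789)
b(h) = 2*h
(k - 876) + b(-20) = (1789 - 876) + 2*(-20) = 913 - 40 = 873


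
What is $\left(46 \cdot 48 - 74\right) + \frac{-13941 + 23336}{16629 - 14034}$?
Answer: $\frac{1109425}{519} \approx 2137.6$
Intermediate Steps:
$\left(46 \cdot 48 - 74\right) + \frac{-13941 + 23336}{16629 - 14034} = \left(2208 - 74\right) + \frac{9395}{2595} = 2134 + 9395 \cdot \frac{1}{2595} = 2134 + \frac{1879}{519} = \frac{1109425}{519}$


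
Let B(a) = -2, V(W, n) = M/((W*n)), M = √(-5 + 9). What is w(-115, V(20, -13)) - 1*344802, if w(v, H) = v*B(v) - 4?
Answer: -344576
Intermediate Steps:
M = 2 (M = √4 = 2)
V(W, n) = 2/(W*n) (V(W, n) = 2/((W*n)) = 2*(1/(W*n)) = 2/(W*n))
w(v, H) = -4 - 2*v (w(v, H) = v*(-2) - 4 = -2*v - 4 = -4 - 2*v)
w(-115, V(20, -13)) - 1*344802 = (-4 - 2*(-115)) - 1*344802 = (-4 + 230) - 344802 = 226 - 344802 = -344576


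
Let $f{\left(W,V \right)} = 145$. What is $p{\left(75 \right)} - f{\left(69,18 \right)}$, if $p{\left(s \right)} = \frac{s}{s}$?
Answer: $-144$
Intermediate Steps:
$p{\left(s \right)} = 1$
$p{\left(75 \right)} - f{\left(69,18 \right)} = 1 - 145 = -144$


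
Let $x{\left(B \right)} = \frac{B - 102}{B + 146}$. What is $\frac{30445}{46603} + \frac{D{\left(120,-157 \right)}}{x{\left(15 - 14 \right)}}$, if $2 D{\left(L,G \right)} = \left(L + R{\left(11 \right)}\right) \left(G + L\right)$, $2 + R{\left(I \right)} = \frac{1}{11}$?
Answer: $\frac{329330007173}{103551866} \approx 3180.3$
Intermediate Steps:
$R{\left(I \right)} = - \frac{21}{11}$ ($R{\left(I \right)} = -2 + \frac{1}{11} = - \frac{21}{11}$)
$D{\left(L,G \right)} = \frac{\left(- \frac{21}{11} + L\right) \left(G + L\right)}{2}$ ($D{\left(L,G \right)} = \frac{\left(L - \frac{21}{11}\right) \left(G + L\right)}{2} = \frac{\left(- \frac{21}{11} + L\right) \left(G + L\right)}{2}$)
$x{\left(B \right)} = \frac{-102 + B}{146 + B}$
$\frac{30445}{46603} + \frac{D{\left(120,-157 \right)}}{x{\left(15 - 14 \right)}} = \frac{30445}{46603} + \frac{\frac{120^{2}}{2} - - \frac{3297}{22} - \frac{1260}{11} + \frac{1}{2} \left(-157\right) 120}{\frac{1}{146 + \left(15 - 14\right)} \left(-102 + \left(15 - 14\right)\right)} = 30445 \cdot \frac{1}{46603} + \frac{\frac{1}{2} \cdot 14400 + \frac{3297}{22} - \frac{1260}{11} - 9420}{\frac{1}{146 + 1} \left(-102 + 1\right)} = \frac{30445}{46603} + \frac{7200 + \frac{3297}{22} - \frac{1260}{11} - 9420}{\frac{1}{147} \left(-101\right)} = \frac{30445}{46603} - \frac{48063}{22 \cdot \frac{1}{147} \left(-101\right)} = \frac{30445}{46603} - \frac{48063}{22 \left(- \frac{101}{147}\right)} = \frac{30445}{46603} - - \frac{7065261}{2222} = \frac{30445}{46603} + \frac{7065261}{2222} = \frac{329330007173}{103551866}$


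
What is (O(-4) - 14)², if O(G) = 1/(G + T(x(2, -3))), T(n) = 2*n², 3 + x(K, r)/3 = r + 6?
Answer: 3249/16 ≈ 203.06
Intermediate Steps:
x(K, r) = 9 + 3*r (x(K, r) = -9 + 3*(r + 6) = -9 + 3*(6 + r) = -9 + (18 + 3*r) = 9 + 3*r)
O(G) = 1/G (O(G) = 1/(G + 2*(9 + 3*(-3))²) = 1/(G + 2*(9 - 9)²) = 1/(G + 2*0²) = 1/(G + 2*0) = 1/(G + 0) = 1/G)
(O(-4) - 14)² = (1/(-4) - 14)² = (-¼ - 14)² = (-57/4)² = 3249/16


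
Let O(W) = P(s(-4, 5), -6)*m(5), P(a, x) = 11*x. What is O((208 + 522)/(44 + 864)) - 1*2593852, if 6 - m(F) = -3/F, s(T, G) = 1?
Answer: -12971438/5 ≈ -2.5943e+6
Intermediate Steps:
m(F) = 6 + 3/F (m(F) = 6 - (-3)/F = 6 + 3/F)
O(W) = -2178/5 (O(W) = (11*(-6))*(6 + 3/5) = -66*(6 + 3*(⅕)) = -66*(6 + ⅗) = -66*33/5 = -2178/5)
O((208 + 522)/(44 + 864)) - 1*2593852 = -2178/5 - 1*2593852 = -2178/5 - 2593852 = -12971438/5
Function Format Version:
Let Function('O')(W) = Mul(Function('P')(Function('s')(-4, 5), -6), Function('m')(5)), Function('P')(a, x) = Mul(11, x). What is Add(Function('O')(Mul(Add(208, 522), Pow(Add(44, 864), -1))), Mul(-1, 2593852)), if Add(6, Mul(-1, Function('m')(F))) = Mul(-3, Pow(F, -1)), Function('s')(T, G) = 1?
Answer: Rational(-12971438, 5) ≈ -2.5943e+6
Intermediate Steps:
Function('m')(F) = Add(6, Mul(3, Pow(F, -1))) (Function('m')(F) = Add(6, Mul(-1, Mul(-3, Pow(F, -1)))) = Add(6, Mul(3, Pow(F, -1))))
Function('O')(W) = Rational(-2178, 5) (Function('O')(W) = Mul(Mul(11, -6), Add(6, Mul(3, Pow(5, -1)))) = Mul(-66, Add(6, Mul(3, Rational(1, 5)))) = Mul(-66, Add(6, Rational(3, 5))) = Mul(-66, Rational(33, 5)) = Rational(-2178, 5))
Add(Function('O')(Mul(Add(208, 522), Pow(Add(44, 864), -1))), Mul(-1, 2593852)) = Add(Rational(-2178, 5), Mul(-1, 2593852)) = Add(Rational(-2178, 5), -2593852) = Rational(-12971438, 5)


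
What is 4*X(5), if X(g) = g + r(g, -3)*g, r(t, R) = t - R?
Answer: 180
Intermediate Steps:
X(g) = g + g*(3 + g) (X(g) = g + (g - 1*(-3))*g = g + (g + 3)*g = g + (3 + g)*g = g + g*(3 + g))
4*X(5) = 4*(5*(4 + 5)) = 4*(5*9) = 4*45 = 180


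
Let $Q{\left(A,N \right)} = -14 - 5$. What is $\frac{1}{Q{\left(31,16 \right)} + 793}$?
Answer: $\frac{1}{774} \approx 0.001292$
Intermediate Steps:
$Q{\left(A,N \right)} = -19$ ($Q{\left(A,N \right)} = -14 - 5 = -19$)
$\frac{1}{Q{\left(31,16 \right)} + 793} = \frac{1}{-19 + 793} = \frac{1}{774}$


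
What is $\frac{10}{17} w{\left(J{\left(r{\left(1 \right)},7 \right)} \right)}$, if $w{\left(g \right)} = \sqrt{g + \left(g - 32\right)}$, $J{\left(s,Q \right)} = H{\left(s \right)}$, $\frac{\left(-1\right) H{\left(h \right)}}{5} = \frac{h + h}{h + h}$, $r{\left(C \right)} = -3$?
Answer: $\frac{10 i \sqrt{42}}{17} \approx 3.8122 i$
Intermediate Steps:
$H{\left(h \right)} = -5$ ($H{\left(h \right)} = - 5 \frac{h + h}{h + h} = - 5 \frac{2 h}{2 h} = - 5 \cdot 2 h \frac{1}{2 h} = \left(-5\right) 1 = -5$)
$J{\left(s,Q \right)} = -5$
$w{\left(g \right)} = \sqrt{-32 + 2 g}$ ($w{\left(g \right)} = \sqrt{g + \left(-32 + g\right)} = \sqrt{-32 + 2 g}$)
$\frac{10}{17} w{\left(J{\left(r{\left(1 \right)},7 \right)} \right)} = \frac{10}{17} \sqrt{-32 + 2 \left(-5\right)} = 10 \cdot \frac{1}{17} \sqrt{-32 - 10} = \frac{10 \sqrt{-42}}{17} = \frac{10 i \sqrt{42}}{17}$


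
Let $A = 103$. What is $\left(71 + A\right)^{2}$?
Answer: $30276$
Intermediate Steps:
$\left(71 + A\right)^{2} = \left(71 + 103\right)^{2} = 174^{2} = 30276$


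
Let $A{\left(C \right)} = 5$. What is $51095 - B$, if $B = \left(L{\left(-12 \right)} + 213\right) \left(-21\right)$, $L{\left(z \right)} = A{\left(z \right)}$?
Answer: $55673$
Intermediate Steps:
$L{\left(z \right)} = 5$
$B = -4578$ ($B = \left(5 + 213\right) \left(-21\right) = 218 \left(-21\right) = -4578$)
$51095 - B = 51095 - -4578 = 51095 + 4578 = 55673$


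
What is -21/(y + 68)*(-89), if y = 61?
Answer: 623/43 ≈ 14.488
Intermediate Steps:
-21/(y + 68)*(-89) = -21/(61 + 68)*(-89) = -21/129*(-89) = -21*1/129*(-89) = -7/43*(-89) = 623/43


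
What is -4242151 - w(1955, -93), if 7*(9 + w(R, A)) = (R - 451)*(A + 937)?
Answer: -30964370/7 ≈ -4.4235e+6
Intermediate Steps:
w(R, A) = -9 + (-451 + R)*(937 + A)/7 (w(R, A) = -9 + ((R - 451)*(A + 937))/7 = -9 + ((-451 + R)*(937 + A))/7 = -9 + (-451 + R)*(937 + A)/7)
-4242151 - w(1955, -93) = -4242151 - (-422650/7 - 451/7*(-93) + (937/7)*1955 + (⅐)*(-93)*1955) = -4242151 - (-422650/7 + 41943/7 + 1831835/7 - 181815/7) = -4242151 - 1*1269313/7 = -4242151 - 1269313/7 = -30964370/7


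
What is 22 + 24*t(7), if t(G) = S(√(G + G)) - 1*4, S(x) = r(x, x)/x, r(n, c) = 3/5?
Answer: -74 + 36*√14/35 ≈ -70.151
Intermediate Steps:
r(n, c) = ⅗ (r(n, c) = 3*(⅕) = ⅗)
S(x) = 3/(5*x)
t(G) = -4 + 3*√2/(10*√G) (t(G) = 3/(5*(√(G + G))) - 1*4 = 3/(5*(√(2*G))) - 4 = 3/(5*((√2*√G))) - 4 = 3*(√2/(2*√G))/5 - 4 = 3*√2/(10*√G) - 4 = -4 + 3*√2/(10*√G))
22 + 24*t(7) = 22 + 24*(-4 + 3*√2/(10*√7)) = 22 + 24*(-4 + 3*√2*(√7/7)/10) = 22 + 24*(-4 + 3*√14/70) = 22 + (-96 + 36*√14/35) = -74 + 36*√14/35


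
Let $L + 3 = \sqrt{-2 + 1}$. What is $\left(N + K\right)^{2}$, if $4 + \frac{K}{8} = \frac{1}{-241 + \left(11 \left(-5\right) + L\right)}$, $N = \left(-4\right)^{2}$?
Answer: $\frac{513246153728}{1998179401} + \frac{5731296 i}{1998179401} \approx 256.86 + 0.0028683 i$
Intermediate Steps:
$L = -3 + i$ ($L = -3 + \sqrt{-2 + 1} = -3 + \sqrt{-1} = -3 + i \approx -3.0 + 1.0 i$)
$N = 16$
$K = -32 + \frac{4 \left(-299 - i\right)}{44701}$ ($K = -32 + \frac{8}{-241 + \left(11 \left(-5\right) - \left(3 - i\right)\right)} = -32 + \frac{8}{-241 - \left(58 - i\right)} = -32 + \frac{8}{-299 + i} = -32 + 8 \frac{-299 - i}{89402} = -32 + \frac{4 \left(-299 - i\right)}{44701} \approx -32.027 - 8.9483 \cdot 10^{-5} i$)
$\left(N + K\right)^{2} = \left(16 - \left(\frac{1431628}{44701} + \frac{4 i}{44701}\right)\right)^{2} = \left(- \frac{716412}{44701} - \frac{4 i}{44701}\right)^{2}$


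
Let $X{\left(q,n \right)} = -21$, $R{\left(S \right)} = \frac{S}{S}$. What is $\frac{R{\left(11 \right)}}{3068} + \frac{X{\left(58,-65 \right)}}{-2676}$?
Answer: $\frac{1398}{171041} \approx 0.0081735$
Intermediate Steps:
$R{\left(S \right)} = 1$
$\frac{R{\left(11 \right)}}{3068} + \frac{X{\left(58,-65 \right)}}{-2676} = 1 \cdot \frac{1}{3068} - \frac{21}{-2676} = 1 \cdot \frac{1}{3068} - - \frac{7}{892} = \frac{1}{3068} + \frac{7}{892} = \frac{1398}{171041}$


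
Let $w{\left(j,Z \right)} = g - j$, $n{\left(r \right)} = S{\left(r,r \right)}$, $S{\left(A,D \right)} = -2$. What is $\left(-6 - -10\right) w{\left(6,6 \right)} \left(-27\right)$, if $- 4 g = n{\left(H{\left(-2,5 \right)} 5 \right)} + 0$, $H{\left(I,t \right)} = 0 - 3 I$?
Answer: $594$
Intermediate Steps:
$H{\left(I,t \right)} = - 3 I$
$n{\left(r \right)} = -2$
$g = \frac{1}{2}$ ($g = - \frac{-2 + 0}{4} = \left(- \frac{1}{4}\right) \left(-2\right) = \frac{1}{2} \approx 0.5$)
$w{\left(j,Z \right)} = \frac{1}{2} - j$
$\left(-6 - -10\right) w{\left(6,6 \right)} \left(-27\right) = \left(-6 - -10\right) \left(\frac{1}{2} - 6\right) \left(-27\right) = \left(-6 + 10\right) \left(\frac{1}{2} - 6\right) \left(-27\right) = 4 \left(\left(- \frac{11}{2}\right) \left(-27\right)\right) = 4 \cdot \frac{297}{2} = 594$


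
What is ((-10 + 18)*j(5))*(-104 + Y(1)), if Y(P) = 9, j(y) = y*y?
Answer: -19000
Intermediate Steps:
j(y) = y²
((-10 + 18)*j(5))*(-104 + Y(1)) = ((-10 + 18)*5²)*(-104 + 9) = (8*25)*(-95) = 200*(-95) = -19000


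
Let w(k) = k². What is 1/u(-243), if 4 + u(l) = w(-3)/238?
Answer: -238/943 ≈ -0.25239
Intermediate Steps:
u(l) = -943/238 (u(l) = -4 + (-3)²/238 = -4 + 9*(1/238) = -4 + 9/238 = -943/238)
1/u(-243) = 1/(-943/238) = -238/943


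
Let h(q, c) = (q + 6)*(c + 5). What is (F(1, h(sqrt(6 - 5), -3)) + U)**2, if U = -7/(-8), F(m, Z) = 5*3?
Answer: 16129/64 ≈ 252.02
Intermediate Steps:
h(q, c) = (5 + c)*(6 + q) (h(q, c) = (6 + q)*(5 + c) = (5 + c)*(6 + q))
F(m, Z) = 15
U = 7/8 (U = -7*(-1/8) = 7/8 ≈ 0.87500)
(F(1, h(sqrt(6 - 5), -3)) + U)**2 = (15 + 7/8)**2 = (127/8)**2 = 16129/64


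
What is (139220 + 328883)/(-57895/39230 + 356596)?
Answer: 3672736138/2797840637 ≈ 1.3127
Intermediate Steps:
(139220 + 328883)/(-57895/39230 + 356596) = 468103/(-57895*1/39230 + 356596) = 468103/(-11579/7846 + 356596) = 468103/(2797840637/7846) = 468103*(7846/2797840637) = 3672736138/2797840637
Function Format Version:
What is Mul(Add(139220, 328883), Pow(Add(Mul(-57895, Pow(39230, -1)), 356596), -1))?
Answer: Rational(3672736138, 2797840637) ≈ 1.3127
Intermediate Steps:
Mul(Add(139220, 328883), Pow(Add(Mul(-57895, Pow(39230, -1)), 356596), -1)) = Mul(468103, Pow(Add(Mul(-57895, Rational(1, 39230)), 356596), -1)) = Mul(468103, Pow(Add(Rational(-11579, 7846), 356596), -1)) = Mul(468103, Pow(Rational(2797840637, 7846), -1)) = Mul(468103, Rational(7846, 2797840637)) = Rational(3672736138, 2797840637)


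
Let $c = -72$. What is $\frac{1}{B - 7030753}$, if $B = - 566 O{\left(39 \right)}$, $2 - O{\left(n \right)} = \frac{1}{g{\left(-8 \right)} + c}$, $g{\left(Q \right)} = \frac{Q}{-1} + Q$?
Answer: $- \frac{36}{253148143} \approx -1.4221 \cdot 10^{-7}$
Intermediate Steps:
$g{\left(Q \right)} = 0$ ($g{\left(Q \right)} = - Q + Q = 0$)
$O{\left(n \right)} = \frac{145}{72}$ ($O{\left(n \right)} = 2 - \frac{1}{0 - 72} = 2 - \frac{1}{-72} = 2 - - \frac{1}{72} = 2 + \frac{1}{72} = \frac{145}{72}$)
$B = - \frac{41035}{36}$ ($B = \left(-566\right) \frac{145}{72} = - \frac{41035}{36} \approx -1139.9$)
$\frac{1}{B - 7030753} = \frac{1}{- \frac{41035}{36} - 7030753} = \frac{1}{- \frac{253148143}{36}} = - \frac{36}{253148143}$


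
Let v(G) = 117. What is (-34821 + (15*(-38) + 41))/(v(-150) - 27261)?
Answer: 17675/13572 ≈ 1.3023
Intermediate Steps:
(-34821 + (15*(-38) + 41))/(v(-150) - 27261) = (-34821 + (15*(-38) + 41))/(117 - 27261) = (-34821 + (-570 + 41))/(-27144) = (-34821 - 529)*(-1/27144) = -35350*(-1/27144) = 17675/13572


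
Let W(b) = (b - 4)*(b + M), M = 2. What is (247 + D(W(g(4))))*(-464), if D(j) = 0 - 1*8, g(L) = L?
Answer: -110896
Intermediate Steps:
W(b) = (-4 + b)*(2 + b) (W(b) = (b - 4)*(b + 2) = (-4 + b)*(2 + b))
D(j) = -8 (D(j) = 0 - 8 = -8)
(247 + D(W(g(4))))*(-464) = (247 - 8)*(-464) = 239*(-464) = -110896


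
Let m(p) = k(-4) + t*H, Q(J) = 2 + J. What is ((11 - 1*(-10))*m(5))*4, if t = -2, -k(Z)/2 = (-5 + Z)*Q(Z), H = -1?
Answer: -2856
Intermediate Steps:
k(Z) = -2*(-5 + Z)*(2 + Z)
m(p) = -34 (m(p) = -2*(-5 - 4)*(2 - 4) - 2*(-1) = -2*(-9)*(-2) + 2 = -36 + 2 = -34)
((11 - 1*(-10))*m(5))*4 = ((11 - 1*(-10))*(-34))*4 = ((11 + 10)*(-34))*4 = (21*(-34))*4 = -714*4 = -2856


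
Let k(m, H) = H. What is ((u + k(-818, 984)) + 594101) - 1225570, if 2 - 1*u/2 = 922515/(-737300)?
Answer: -46485179627/73730 ≈ -6.3048e+5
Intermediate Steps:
u = 479423/73730 (u = 4 - 1845030/(-737300) = 4 - 1845030*(-1)/737300 = 4 - 2*(-184503/147460) = 4 + 184503/73730 = 479423/73730 ≈ 6.5024)
((u + k(-818, 984)) + 594101) - 1225570 = ((479423/73730 + 984) + 594101) - 1225570 = (73029743/73730 + 594101) - 1225570 = 43876096473/73730 - 1225570 = -46485179627/73730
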